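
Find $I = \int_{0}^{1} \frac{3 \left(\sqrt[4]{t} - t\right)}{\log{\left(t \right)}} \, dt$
$- \log{\left(\frac{512}{125} \right)}$

Consider the one-parameter family: let $I(a) = \int_{0}^{1} \frac{3 \left(\sqrt[4]{t} - t^{a}\right)}{\log{\left(t \right)}} \, dt$.

Since $\dfrac{\partial}{\partial a}\,t^{a} = t^{a} \ln t$, the $\ln t$ in the denominator cancels and
$$\frac{dI}{da} = \int_{0}^{1} -3 t^{a} \, dt = -3 \left[\frac{t^{a+1}}{a+1}\right]_0^1 = - \frac{3}{a + 1}.$$

Integrating with respect to $a$ gives $I(a) = - \log{\left(\frac{64 \left(a + 1\right)^{3}}{125} \right)} + C$.

At $a = \frac{1}{4}$ the integrand is identically $0$, so $I(\frac{1}{4}) = 0$. The closed form gives $0$, hence $C = 0$.

Setting $a = 1$:
$$I = - \log{\left(\frac{512}{125} \right)}.$$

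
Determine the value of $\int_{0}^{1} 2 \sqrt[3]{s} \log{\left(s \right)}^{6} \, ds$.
$\frac{98415}{512}$

Consider the simpler parametrised integral
$$J(a) = \int_{0}^{1} 2 s^{a} \, ds = \frac{2}{a + 1}.$$

Differentiating under the integral sign brings down a factor of $\ln s$:
$$\frac{dJ}{da} = \int_{0}^{1} 2 s^{a} \log{\left(s \right)} \, ds = - \frac{2}{\left(a + 1\right)^{2}}.$$

Repeating $6$ times in total — each differentiation brings down another $\ln s$ — gives
$$\frac{d^{6}J}{da^{6}} = \int_{0}^{1} 2 s^{a} \log{\left(s \right)}^{6} \, ds = \frac{1440}{\left(a + 1\right)^{7}},$$
and the integrand here is exactly the target integrand, so $I = \frac{1440}{\left(a + 1\right)^{7}}$.

Setting $a = \frac{1}{3}$:
$$I = \frac{98415}{512}.$$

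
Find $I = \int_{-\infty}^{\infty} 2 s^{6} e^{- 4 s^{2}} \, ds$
$\frac{15 \sqrt{\pi}}{512}$

Begin with the known integral
$$J(a) = \int_{-\infty}^{\infty} 2 e^{- a s^{2}} \, ds = \frac{2 \sqrt{\pi}}{\sqrt{a}}.$$

Differentiating under the integral sign brings down a factor of $(-s^2)$:
$$\frac{dJ}{da} = \int_{-\infty}^{\infty} - 2 s^{2} e^{- a s^{2}} \, ds = - \frac{\sqrt{\pi}}{a^{\frac{3}{2}}}.$$

Repeating $3$ times in total — each differentiation brings down another $(-s^2)$ — gives
$$\frac{d^{3}J}{da^{3}} = \int_{-\infty}^{\infty} - 2 s^{6} e^{- a s^{2}} \, ds = - \frac{15 \sqrt{\pi}}{4 a^{\frac{7}{2}}},$$
and the integrand here is $(-1)^{3}$ times the target integrand, so $I = (-1)^{3}\,\frac{d^{3}J}{da^{3}} = \frac{15 \sqrt{\pi}}{4 a^{\frac{7}{2}}}$.

Setting $a = 4$:
$$I = \frac{15 \sqrt{\pi}}{512}.$$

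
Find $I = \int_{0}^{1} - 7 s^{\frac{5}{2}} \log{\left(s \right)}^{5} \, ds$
$\frac{7680}{16807}$

Consider the simpler parametrised integral
$$J(a) = \int_{0}^{1} - 7 s^{a} \, ds = - \frac{7}{a + 1}.$$

Differentiating under the integral sign brings down a factor of $\ln s$:
$$\frac{dJ}{da} = \int_{0}^{1} - 7 s^{a} \log{\left(s \right)} \, ds = \frac{7}{\left(a + 1\right)^{2}}.$$

Repeating $5$ times in total — each differentiation brings down another $\ln s$ — gives
$$\frac{d^{5}J}{da^{5}} = \int_{0}^{1} - 7 s^{a} \log{\left(s \right)}^{5} \, ds = \frac{840}{\left(a + 1\right)^{6}},$$
and the integrand here is exactly the target integrand, so $I = \frac{840}{\left(a + 1\right)^{6}}$.

Setting $a = \frac{5}{2}$:
$$I = \frac{7680}{16807}.$$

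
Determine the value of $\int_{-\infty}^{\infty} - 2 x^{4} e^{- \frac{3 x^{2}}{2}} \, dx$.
$- \frac{2 \sqrt{6} \sqrt{\pi}}{9}$

Start from the elementary integral
$$J(a) = \int_{-\infty}^{\infty} - 2 e^{- a x^{2}} \, dx = - \frac{2 \sqrt{\pi}}{\sqrt{a}}.$$

Differentiating under the integral sign brings down a factor of $(-x^2)$:
$$\frac{dJ}{da} = \int_{-\infty}^{\infty} 2 x^{2} e^{- a x^{2}} \, dx = \frac{\sqrt{\pi}}{a^{\frac{3}{2}}}.$$

Repeating twice in total — each differentiation brings down another $(-x^2)$ — gives
$$\frac{d^{2}J}{da^{2}} = \int_{-\infty}^{\infty} - 2 x^{4} e^{- a x^{2}} \, dx = - \frac{3 \sqrt{\pi}}{2 a^{\frac{5}{2}}},$$
and the integrand here is exactly the target integrand, so $I = - \frac{3 \sqrt{\pi}}{2 a^{\frac{5}{2}}}$.

Setting $a = \frac{3}{2}$:
$$I = - \frac{2 \sqrt{6} \sqrt{\pi}}{9}.$$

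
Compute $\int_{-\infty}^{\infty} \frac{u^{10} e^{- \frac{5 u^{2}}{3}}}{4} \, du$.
$\frac{45927 \sqrt{15} \sqrt{\pi}}{400000}$

Consider the simpler parametrised integral
$$J(a) = \int_{-\infty}^{\infty} \frac{e^{- a u^{2}}}{4} \, du = \frac{\sqrt{\pi}}{4 \sqrt{a}}.$$

Differentiating under the integral sign brings down a factor of $(-u^2)$:
$$\frac{dJ}{da} = \int_{-\infty}^{\infty} - \frac{u^{2} e^{- a u^{2}}}{4} \, du = - \frac{\sqrt{\pi}}{8 a^{\frac{3}{2}}}.$$

Repeating $5$ times in total — each differentiation brings down another $(-u^2)$ — gives
$$\frac{d^{5}J}{da^{5}} = \int_{-\infty}^{\infty} - \frac{u^{10} e^{- a u^{2}}}{4} \, du = - \frac{945 \sqrt{\pi}}{128 a^{\frac{11}{2}}},$$
and the integrand here is $(-1)^{5}$ times the target integrand, so $I = (-1)^{5}\,\frac{d^{5}J}{da^{5}} = \frac{945 \sqrt{\pi}}{128 a^{\frac{11}{2}}}$.

Setting $a = \frac{5}{3}$:
$$I = \frac{45927 \sqrt{15} \sqrt{\pi}}{400000}.$$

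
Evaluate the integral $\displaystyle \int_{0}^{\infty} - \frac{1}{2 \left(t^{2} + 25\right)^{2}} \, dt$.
$- \frac{\pi}{1000}$

Begin with the known result
$$J(a) = \int_{0}^{\infty} - \frac{1}{2 \left(a^{2} + t^{2}\right)} \, dt = - \frac{\pi}{4 a}.$$

Differentiating under the integral sign with respect to $a$,
$$\frac{dJ}{da} = \int_{0}^{\infty} \frac{a}{\left(a^{2} + t^{2}\right)^{2}} \, dt = \frac{\pi}{4 a^{2}},$$
so $\int_{0}^{\infty} - \frac{1}{2 \left(a^{2} + t^{2}\right)^{2}} \, dt = - \frac{\pi}{8 a^{3}}$.

Setting $a = 5$:
$$I = - \frac{\pi}{1000}.$$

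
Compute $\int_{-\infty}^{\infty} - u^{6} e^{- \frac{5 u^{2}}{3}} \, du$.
$- \frac{81 \sqrt{15} \sqrt{\pi}}{1000}$

Start from the elementary integral
$$J(a) = \int_{-\infty}^{\infty} - e^{- a u^{2}} \, du = - \frac{\sqrt{\pi}}{\sqrt{a}}.$$

Differentiating under the integral sign brings down a factor of $(-u^2)$:
$$\frac{dJ}{da} = \int_{-\infty}^{\infty} u^{2} e^{- a u^{2}} \, du = \frac{\sqrt{\pi}}{2 a^{\frac{3}{2}}}.$$

Repeating $3$ times in total — each differentiation brings down another $(-u^2)$ — gives
$$\frac{d^{3}J}{da^{3}} = \int_{-\infty}^{\infty} u^{6} e^{- a u^{2}} \, du = \frac{15 \sqrt{\pi}}{8 a^{\frac{7}{2}}},$$
and the integrand here is $(-1)^{3}$ times the target integrand, so $I = (-1)^{3}\,\frac{d^{3}J}{da^{3}} = - \frac{15 \sqrt{\pi}}{8 a^{\frac{7}{2}}}$.

Setting $a = \frac{5}{3}$:
$$I = - \frac{81 \sqrt{15} \sqrt{\pi}}{1000}.$$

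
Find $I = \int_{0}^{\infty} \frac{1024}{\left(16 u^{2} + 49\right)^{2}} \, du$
$\frac{64 \pi}{343}$

Begin with the known result
$$J(a) = \int_{0}^{\infty} \frac{4}{a^{2} + u^{2}} \, du = \frac{2 \pi}{a}.$$

Differentiating under the integral sign with respect to $a$,
$$\frac{dJ}{da} = \int_{0}^{\infty} - \frac{8 a}{\left(a^{2} + u^{2}\right)^{2}} \, du = - \frac{2 \pi}{a^{2}},$$
so $\int_{0}^{\infty} \frac{4}{\left(a^{2} + u^{2}\right)^{2}} \, du = \frac{\pi}{a^{3}}$.

Setting $a = \frac{7}{4}$:
$$I = \frac{64 \pi}{343}.$$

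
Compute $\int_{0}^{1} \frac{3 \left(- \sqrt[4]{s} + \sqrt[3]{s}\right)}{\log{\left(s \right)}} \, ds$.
$\log{\left(\frac{4096}{3375} \right)}$

Consider the one-parameter family: let $I(a) = \int_{0}^{1} \frac{3 \left(- \sqrt[4]{s} + s^{a}\right)}{\log{\left(s \right)}} \, ds$.

Since $\dfrac{\partial}{\partial a}\,s^{a} = s^{a} \ln s$, the $\ln s$ in the denominator cancels and
$$\frac{dI}{da} = \int_{0}^{1} 3 s^{a} \, ds = 3 \left[\frac{s^{a+1}}{a+1}\right]_0^1 = \frac{3}{a + 1}.$$

Integrating with respect to $a$ gives $I(a) = \log{\left(\frac{64 \left(a + 1\right)^{3}}{125} \right)} + C$.

At $a = \frac{1}{4}$ the integrand is identically $0$, so $I(\frac{1}{4}) = 0$. The closed form gives $0$, hence $C = 0$.

Setting $a = \frac{1}{3}$:
$$I = \log{\left(\frac{4096}{3375} \right)}.$$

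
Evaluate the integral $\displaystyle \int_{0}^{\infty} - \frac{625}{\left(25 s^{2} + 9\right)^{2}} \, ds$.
$- \frac{125 \pi}{108}$

Begin with the known result
$$J(a) = \int_{0}^{\infty} - \frac{1}{a^{2} + s^{2}} \, ds = - \frac{\pi}{2 a}.$$

Differentiating under the integral sign with respect to $a$,
$$\frac{dJ}{da} = \int_{0}^{\infty} \frac{2 a}{\left(a^{2} + s^{2}\right)^{2}} \, ds = \frac{\pi}{2 a^{2}},$$
so $\int_{0}^{\infty} - \frac{1}{\left(a^{2} + s^{2}\right)^{2}} \, ds = - \frac{\pi}{4 a^{3}}$.

Setting $a = \frac{3}{5}$:
$$I = - \frac{125 \pi}{108}.$$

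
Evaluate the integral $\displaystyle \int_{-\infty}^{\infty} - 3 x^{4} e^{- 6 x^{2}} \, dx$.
$- \frac{\sqrt{6} \sqrt{\pi}}{96}$

Consider the simpler parametrised integral
$$J(a) = \int_{-\infty}^{\infty} - 3 e^{- a x^{2}} \, dx = - \frac{3 \sqrt{\pi}}{\sqrt{a}}.$$

Differentiating under the integral sign brings down a factor of $(-x^2)$:
$$\frac{dJ}{da} = \int_{-\infty}^{\infty} 3 x^{2} e^{- a x^{2}} \, dx = \frac{3 \sqrt{\pi}}{2 a^{\frac{3}{2}}}.$$

Repeating twice in total — each differentiation brings down another $(-x^2)$ — gives
$$\frac{d^{2}J}{da^{2}} = \int_{-\infty}^{\infty} - 3 x^{4} e^{- a x^{2}} \, dx = - \frac{9 \sqrt{\pi}}{4 a^{\frac{5}{2}}},$$
and the integrand here is exactly the target integrand, so $I = - \frac{9 \sqrt{\pi}}{4 a^{\frac{5}{2}}}$.

Setting $a = 6$:
$$I = - \frac{\sqrt{6} \sqrt{\pi}}{96}.$$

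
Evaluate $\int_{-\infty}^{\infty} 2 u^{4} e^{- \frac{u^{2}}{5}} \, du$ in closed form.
$\frac{75 \sqrt{5} \sqrt{\pi}}{2}$

Begin with the known integral
$$J(a) = \int_{-\infty}^{\infty} 2 e^{- a u^{2}} \, du = \frac{2 \sqrt{\pi}}{\sqrt{a}}.$$

Differentiating under the integral sign brings down a factor of $(-u^2)$:
$$\frac{dJ}{da} = \int_{-\infty}^{\infty} - 2 u^{2} e^{- a u^{2}} \, du = - \frac{\sqrt{\pi}}{a^{\frac{3}{2}}}.$$

Repeating twice in total — each differentiation brings down another $(-u^2)$ — gives
$$\frac{d^{2}J}{da^{2}} = \int_{-\infty}^{\infty} 2 u^{4} e^{- a u^{2}} \, du = \frac{3 \sqrt{\pi}}{2 a^{\frac{5}{2}}},$$
and the integrand here is exactly the target integrand, so $I = \frac{3 \sqrt{\pi}}{2 a^{\frac{5}{2}}}$.

Setting $a = \frac{1}{5}$:
$$I = \frac{75 \sqrt{5} \sqrt{\pi}}{2}.$$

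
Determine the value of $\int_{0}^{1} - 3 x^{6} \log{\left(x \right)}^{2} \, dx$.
$- \frac{6}{343}$

Start from the elementary integral
$$J(a) = \int_{0}^{1} - 3 x^{a} \, dx = - \frac{3}{a + 1}.$$

Differentiating under the integral sign brings down a factor of $\ln x$:
$$\frac{dJ}{da} = \int_{0}^{1} - 3 x^{a} \log{\left(x \right)} \, dx = \frac{3}{\left(a + 1\right)^{2}}.$$

Repeating twice in total — each differentiation brings down another $\ln x$ — gives
$$\frac{d^{2}J}{da^{2}} = \int_{0}^{1} - 3 x^{a} \log{\left(x \right)}^{2} \, dx = - \frac{6}{\left(a + 1\right)^{3}},$$
and the integrand here is exactly the target integrand, so $I = - \frac{6}{\left(a + 1\right)^{3}}$.

Setting $a = 6$:
$$I = - \frac{6}{343}.$$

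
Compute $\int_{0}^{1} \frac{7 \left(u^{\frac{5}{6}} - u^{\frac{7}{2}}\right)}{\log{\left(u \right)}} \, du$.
$\log{\left(\frac{19487171}{10460353203} \right)}$

Introduce a parameter $a$ in the exponent: let $I(a) = \int_{0}^{1} \frac{7 \left(- u^{\frac{7}{2}} + u^{a}\right)}{\log{\left(u \right)}} \, du$.

Since $\dfrac{\partial}{\partial a}\,u^{a} = u^{a} \ln u$, the $\ln u$ in the denominator cancels and
$$\frac{dI}{da} = \int_{0}^{1} 7 u^{a} \, du = 7 \left[\frac{u^{a+1}}{a+1}\right]_0^1 = \frac{7}{a + 1}.$$

Integrating with respect to $a$ gives $I(a) = \log{\left(\frac{128 \left(a + 1\right)^{7}}{4782969} \right)} + C$.

At $a = \frac{7}{2}$ the integrand is identically $0$, so $I(\frac{7}{2}) = 0$. The closed form gives $0$, hence $C = 0$.

Setting $a = \frac{5}{6}$:
$$I = \log{\left(\frac{19487171}{10460353203} \right)}.$$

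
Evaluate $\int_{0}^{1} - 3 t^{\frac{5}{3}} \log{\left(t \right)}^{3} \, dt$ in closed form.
$\frac{729}{2048}$

Start from the elementary integral
$$J(a) = \int_{0}^{1} - 3 t^{a} \, dt = - \frac{3}{a + 1}.$$

Differentiating under the integral sign brings down a factor of $\ln t$:
$$\frac{dJ}{da} = \int_{0}^{1} - 3 t^{a} \log{\left(t \right)} \, dt = \frac{3}{\left(a + 1\right)^{2}}.$$

Repeating $3$ times in total — each differentiation brings down another $\ln t$ — gives
$$\frac{d^{3}J}{da^{3}} = \int_{0}^{1} - 3 t^{a} \log{\left(t \right)}^{3} \, dt = \frac{18}{\left(a + 1\right)^{4}},$$
and the integrand here is exactly the target integrand, so $I = \frac{18}{\left(a + 1\right)^{4}}$.

Setting $a = \frac{5}{3}$:
$$I = \frac{729}{2048}.$$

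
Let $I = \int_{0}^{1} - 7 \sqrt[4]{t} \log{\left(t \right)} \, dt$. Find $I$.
$\frac{112}{25}$

Consider the simpler parametrised integral
$$J(a) = \int_{0}^{1} - 7 t^{a} \, dt = - \frac{7}{a + 1}.$$

Differentiating under the integral sign brings down a factor of $\ln t$:
$$\frac{dJ}{da} = \int_{0}^{1} - 7 t^{a} \log{\left(t \right)} \, dt = \frac{7}{\left(a + 1\right)^{2}}.$$

The integral on the left is $I$, so $I = \frac{7}{\left(a + 1\right)^{2}}$.

Setting $a = \frac{1}{4}$:
$$I = \frac{112}{25}.$$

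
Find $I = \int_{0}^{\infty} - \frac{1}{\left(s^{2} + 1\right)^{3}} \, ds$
$- \frac{3 \pi}{16}$

Recall the elementary integral
$$J(a) = \int_{0}^{\infty} - \frac{1}{a^{2} + s^{2}} \, ds = - \frac{\pi}{2 a}.$$

Differentiating under the integral sign with respect to $a$,
$$\frac{dJ}{da} = \int_{0}^{\infty} \frac{2 a}{\left(a^{2} + s^{2}\right)^{2}} \, ds = \frac{\pi}{2 a^{2}},$$
so $\int_{0}^{\infty} - \frac{1}{\left(a^{2} + s^{2}\right)^{2}} \, ds = - \frac{\pi}{4 a^{3}}$.

Repeating — each differentiation of $1/(s^2+a^2)^j$ produces $-2ja/(s^2+a^2)^{j+1}$ — and dividing through by $-2ja$ at each step yields, after $2$ differentiations in total,
$$\int_{0}^{\infty} - \frac{1}{\left(a^{2} + s^{2}\right)^{3}} \, ds = - \frac{3 \pi}{16 a^{5}}.$$

Setting $a = 1$:
$$I = - \frac{3 \pi}{16}.$$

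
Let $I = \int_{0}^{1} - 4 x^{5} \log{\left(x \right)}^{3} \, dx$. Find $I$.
$\frac{1}{54}$

Consider the simpler parametrised integral
$$J(a) = \int_{0}^{1} - 4 x^{a} \, dx = - \frac{4}{a + 1}.$$

Differentiating under the integral sign brings down a factor of $\ln x$:
$$\frac{dJ}{da} = \int_{0}^{1} - 4 x^{a} \log{\left(x \right)} \, dx = \frac{4}{\left(a + 1\right)^{2}}.$$

Repeating $3$ times in total — each differentiation brings down another $\ln x$ — gives
$$\frac{d^{3}J}{da^{3}} = \int_{0}^{1} - 4 x^{a} \log{\left(x \right)}^{3} \, dx = \frac{24}{\left(a + 1\right)^{4}},$$
and the integrand here is exactly the target integrand, so $I = \frac{24}{\left(a + 1\right)^{4}}$.

Setting $a = 5$:
$$I = \frac{1}{54}.$$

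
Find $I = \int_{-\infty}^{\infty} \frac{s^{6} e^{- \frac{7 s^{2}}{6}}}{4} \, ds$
$\frac{405 \sqrt{42} \sqrt{\pi}}{9604}$

Begin with the known integral
$$J(a) = \int_{-\infty}^{\infty} \frac{e^{- a s^{2}}}{4} \, ds = \frac{\sqrt{\pi}}{4 \sqrt{a}}.$$

Differentiating under the integral sign brings down a factor of $(-s^2)$:
$$\frac{dJ}{da} = \int_{-\infty}^{\infty} - \frac{s^{2} e^{- a s^{2}}}{4} \, ds = - \frac{\sqrt{\pi}}{8 a^{\frac{3}{2}}}.$$

Repeating $3$ times in total — each differentiation brings down another $(-s^2)$ — gives
$$\frac{d^{3}J}{da^{3}} = \int_{-\infty}^{\infty} - \frac{s^{6} e^{- a s^{2}}}{4} \, ds = - \frac{15 \sqrt{\pi}}{32 a^{\frac{7}{2}}},$$
and the integrand here is $(-1)^{3}$ times the target integrand, so $I = (-1)^{3}\,\frac{d^{3}J}{da^{3}} = \frac{15 \sqrt{\pi}}{32 a^{\frac{7}{2}}}$.

Setting $a = \frac{7}{6}$:
$$I = \frac{405 \sqrt{42} \sqrt{\pi}}{9604}.$$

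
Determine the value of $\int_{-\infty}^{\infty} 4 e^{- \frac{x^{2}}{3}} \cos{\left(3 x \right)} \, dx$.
$\frac{4 \sqrt{3} \sqrt{\pi}}{e^{\frac{27}{4}}}$

Let $b$ denote the cosine frequency and define $I(b) = \int_{-\infty}^{\infty} 4 e^{- \frac{x^{2}}{3}} \cos{\left(b x \right)} \, dx$.

Differentiating under the integral sign,
$$I'(b) = \int_{-\infty}^{\infty} - 4 x e^{- \frac{x^{2}}{3}} \sin{\left(b x \right)} \, dx.$$

Integrate $\int_{-\infty}^{\infty} x \sin(b x)\, e^{- \frac{x^{2}}{3}}\, dx$ by parts with $u = \sin(b x)$ and $dv = x\, e^{- \frac{x^{2}}{3}}\, dx$, giving $v = - \frac{3 e^{- \frac{x^{2}}{3}}}{2}$. The boundary term vanishes and
$$\int_{-\infty}^{\infty} x \sin(b x)\, e^{- \frac{x^{2}}{3}}\, dx = \frac{3 b}{2} \int_{-\infty}^{\infty} \cos(b x)\, e^{- \frac{x^{2}}{3}}\, dx,$$
so $I'(b) = - \frac{3 b}{2}\, I(b)$.

This is a separable first-order ODE; solving with the initial condition $I(0) = \int_{-\infty}^{\infty} 4 e^{- \frac{x^{2}}{3}}\,dx = 4 \sqrt{3} \sqrt{\pi}$ gives
$$I(b) = 4 \sqrt{3} \sqrt{\pi} e^{- \frac{3 b^{2}}{4}}.$$

Setting $b = 3$:
$$I = \frac{4 \sqrt{3} \sqrt{\pi}}{e^{\frac{27}{4}}}.$$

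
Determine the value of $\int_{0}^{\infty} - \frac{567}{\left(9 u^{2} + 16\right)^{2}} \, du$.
$- \frac{189 \pi}{256}$

Begin with the known result
$$J(a) = \int_{0}^{\infty} - \frac{7}{a^{2} + u^{2}} \, du = - \frac{7 \pi}{2 a}.$$

Differentiating under the integral sign with respect to $a$,
$$\frac{dJ}{da} = \int_{0}^{\infty} \frac{14 a}{\left(a^{2} + u^{2}\right)^{2}} \, du = \frac{7 \pi}{2 a^{2}},$$
so $\int_{0}^{\infty} - \frac{7}{\left(a^{2} + u^{2}\right)^{2}} \, du = - \frac{7 \pi}{4 a^{3}}$.

Setting $a = \frac{4}{3}$:
$$I = - \frac{189 \pi}{256}.$$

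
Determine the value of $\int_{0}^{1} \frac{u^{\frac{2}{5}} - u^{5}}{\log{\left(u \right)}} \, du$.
$\log{\left(\frac{7}{30} \right)}$

Replace the exponent $\frac{2}{5}$ by a parameter $a$: let $I(a) = \int_{0}^{1} \frac{- u^{5} + u^{a}}{\log{\left(u \right)}} \, du$.

Since $\dfrac{\partial}{\partial a}\,u^{a} = u^{a} \ln u$, the $\ln u$ in the denominator cancels and
$$\frac{dI}{da} = \int_{0}^{1} u^{a} \, du = \left[\frac{u^{a+1}}{a+1}\right]_0^1 = \frac{1}{a + 1}.$$

Integrating with respect to $a$ gives $I(a) = \log{\left(\frac{a}{6} + \frac{1}{6} \right)} + C$.

At $a = 5$ the integrand is identically $0$, so $I(5) = 0$. The closed form gives $0$, hence $C = 0$.

Setting $a = \frac{2}{5}$:
$$I = \log{\left(\frac{7}{30} \right)}.$$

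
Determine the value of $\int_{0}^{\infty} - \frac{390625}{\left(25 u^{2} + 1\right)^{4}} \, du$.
$- \frac{390625 \pi}{32}$

Begin with the known result
$$J(a) = \int_{0}^{\infty} - \frac{1}{a^{2} + u^{2}} \, du = - \frac{\pi}{2 a}.$$

Differentiating under the integral sign with respect to $a$,
$$\frac{dJ}{da} = \int_{0}^{\infty} \frac{2 a}{\left(a^{2} + u^{2}\right)^{2}} \, du = \frac{\pi}{2 a^{2}},$$
so $\int_{0}^{\infty} - \frac{1}{\left(a^{2} + u^{2}\right)^{2}} \, du = - \frac{\pi}{4 a^{3}}$.

Repeating — each differentiation of $1/(u^2+a^2)^j$ produces $-2ja/(u^2+a^2)^{j+1}$ — and dividing through by $-2ja$ at each step yields, after $3$ differentiations in total,
$$\int_{0}^{\infty} - \frac{1}{\left(a^{2} + u^{2}\right)^{4}} \, du = - \frac{5 \pi}{32 a^{7}}.$$

Setting $a = \frac{1}{5}$:
$$I = - \frac{390625 \pi}{32}.$$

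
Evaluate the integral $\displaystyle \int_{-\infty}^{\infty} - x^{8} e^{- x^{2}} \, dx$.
$- \frac{105 \sqrt{\pi}}{16}$

Consider the simpler parametrised integral
$$J(a) = \int_{-\infty}^{\infty} - e^{- a x^{2}} \, dx = - \frac{\sqrt{\pi}}{\sqrt{a}}.$$

Differentiating under the integral sign brings down a factor of $(-x^2)$:
$$\frac{dJ}{da} = \int_{-\infty}^{\infty} x^{2} e^{- a x^{2}} \, dx = \frac{\sqrt{\pi}}{2 a^{\frac{3}{2}}}.$$

Repeating $4$ times in total — each differentiation brings down another $(-x^2)$ — gives
$$\frac{d^{4}J}{da^{4}} = \int_{-\infty}^{\infty} - x^{8} e^{- a x^{2}} \, dx = - \frac{105 \sqrt{\pi}}{16 a^{\frac{9}{2}}},$$
and the integrand here is exactly the target integrand, so $I = - \frac{105 \sqrt{\pi}}{16 a^{\frac{9}{2}}}$.

Setting $a = 1$:
$$I = - \frac{105 \sqrt{\pi}}{16}.$$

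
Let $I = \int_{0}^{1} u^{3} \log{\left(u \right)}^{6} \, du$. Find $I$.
$\frac{45}{1024}$

Start from the elementary integral
$$J(a) = \int_{0}^{1} u^{a} \, du = \frac{1}{a + 1}.$$

Differentiating under the integral sign brings down a factor of $\ln u$:
$$\frac{dJ}{da} = \int_{0}^{1} u^{a} \log{\left(u \right)} \, du = - \frac{1}{\left(a + 1\right)^{2}}.$$

Repeating $6$ times in total — each differentiation brings down another $\ln u$ — gives
$$\frac{d^{6}J}{da^{6}} = \int_{0}^{1} u^{a} \log{\left(u \right)}^{6} \, du = \frac{720}{\left(a + 1\right)^{7}},$$
and the integrand here is exactly the target integrand, so $I = \frac{720}{\left(a + 1\right)^{7}}$.

Setting $a = 3$:
$$I = \frac{45}{1024}.$$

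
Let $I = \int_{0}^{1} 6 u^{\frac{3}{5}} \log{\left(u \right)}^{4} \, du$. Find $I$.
$\frac{28125}{2048}$

Begin with the known integral
$$J(a) = \int_{0}^{1} 6 u^{a} \, du = \frac{6}{a + 1}.$$

Differentiating under the integral sign brings down a factor of $\ln u$:
$$\frac{dJ}{da} = \int_{0}^{1} 6 u^{a} \log{\left(u \right)} \, du = - \frac{6}{\left(a + 1\right)^{2}}.$$

Repeating $4$ times in total — each differentiation brings down another $\ln u$ — gives
$$\frac{d^{4}J}{da^{4}} = \int_{0}^{1} 6 u^{a} \log{\left(u \right)}^{4} \, du = \frac{144}{\left(a + 1\right)^{5}},$$
and the integrand here is exactly the target integrand, so $I = \frac{144}{\left(a + 1\right)^{5}}$.

Setting $a = \frac{3}{5}$:
$$I = \frac{28125}{2048}.$$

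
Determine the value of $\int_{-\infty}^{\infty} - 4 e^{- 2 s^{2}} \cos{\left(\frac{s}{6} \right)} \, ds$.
$- \frac{2 \sqrt{2} \sqrt{\pi}}{e^{\frac{1}{288}}}$

Let $b$ denote the cosine frequency and define $I(b) = \int_{-\infty}^{\infty} - 4 e^{- 2 s^{2}} \cos{\left(b s \right)} \, ds$.

Differentiating under the integral sign,
$$I'(b) = \int_{-\infty}^{\infty} 4 s e^{- 2 s^{2}} \sin{\left(b s \right)} \, ds.$$

Integrate $\int_{-\infty}^{\infty} s \sin(b s)\, e^{- 2 s^{2}}\, ds$ by parts with $u = \sin(b s)$ and $dv = s\, e^{- 2 s^{2}}\, ds$, giving $v = - \frac{e^{- 2 s^{2}}}{4}$. The boundary term vanishes and
$$\int_{-\infty}^{\infty} s \sin(b s)\, e^{- 2 s^{2}}\, ds = \frac{b}{4} \int_{-\infty}^{\infty} \cos(b s)\, e^{- 2 s^{2}}\, ds,$$
so $I'(b) = - \frac{b}{4}\, I(b)$.

This is a separable first-order ODE; solving with the initial condition $I(0) = \int_{-\infty}^{\infty} - 4 e^{- 2 s^{2}}\,ds = - 2 \sqrt{2} \sqrt{\pi}$ gives
$$I(b) = - 2 \sqrt{2} \sqrt{\pi} e^{- \frac{b^{2}}{8}}.$$

Setting $b = \frac{1}{6}$:
$$I = - \frac{2 \sqrt{2} \sqrt{\pi}}{e^{\frac{1}{288}}}.$$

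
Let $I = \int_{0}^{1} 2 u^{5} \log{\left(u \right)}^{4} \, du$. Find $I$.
$\frac{1}{162}$

Start from the elementary integral
$$J(a) = \int_{0}^{1} 2 u^{a} \, du = \frac{2}{a + 1}.$$

Differentiating under the integral sign brings down a factor of $\ln u$:
$$\frac{dJ}{da} = \int_{0}^{1} 2 u^{a} \log{\left(u \right)} \, du = - \frac{2}{\left(a + 1\right)^{2}}.$$

Repeating $4$ times in total — each differentiation brings down another $\ln u$ — gives
$$\frac{d^{4}J}{da^{4}} = \int_{0}^{1} 2 u^{a} \log{\left(u \right)}^{4} \, du = \frac{48}{\left(a + 1\right)^{5}},$$
and the integrand here is exactly the target integrand, so $I = \frac{48}{\left(a + 1\right)^{5}}$.

Setting $a = 5$:
$$I = \frac{1}{162}.$$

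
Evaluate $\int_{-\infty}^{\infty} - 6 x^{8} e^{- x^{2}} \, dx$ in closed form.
$- \frac{315 \sqrt{\pi}}{8}$

Consider the simpler parametrised integral
$$J(a) = \int_{-\infty}^{\infty} - 6 e^{- a x^{2}} \, dx = - \frac{6 \sqrt{\pi}}{\sqrt{a}}.$$

Differentiating under the integral sign brings down a factor of $(-x^2)$:
$$\frac{dJ}{da} = \int_{-\infty}^{\infty} 6 x^{2} e^{- a x^{2}} \, dx = \frac{3 \sqrt{\pi}}{a^{\frac{3}{2}}}.$$

Repeating $4$ times in total — each differentiation brings down another $(-x^2)$ — gives
$$\frac{d^{4}J}{da^{4}} = \int_{-\infty}^{\infty} - 6 x^{8} e^{- a x^{2}} \, dx = - \frac{315 \sqrt{\pi}}{8 a^{\frac{9}{2}}},$$
and the integrand here is exactly the target integrand, so $I = - \frac{315 \sqrt{\pi}}{8 a^{\frac{9}{2}}}$.

Setting $a = 1$:
$$I = - \frac{315 \sqrt{\pi}}{8}.$$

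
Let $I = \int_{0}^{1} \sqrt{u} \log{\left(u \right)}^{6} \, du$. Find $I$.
$\frac{10240}{243}$

Begin with the known integral
$$J(a) = \int_{0}^{1} u^{a} \, du = \frac{1}{a + 1}.$$

Differentiating under the integral sign brings down a factor of $\ln u$:
$$\frac{dJ}{da} = \int_{0}^{1} u^{a} \log{\left(u \right)} \, du = - \frac{1}{\left(a + 1\right)^{2}}.$$

Repeating $6$ times in total — each differentiation brings down another $\ln u$ — gives
$$\frac{d^{6}J}{da^{6}} = \int_{0}^{1} u^{a} \log{\left(u \right)}^{6} \, du = \frac{720}{\left(a + 1\right)^{7}},$$
and the integrand here is exactly the target integrand, so $I = \frac{720}{\left(a + 1\right)^{7}}$.

Setting $a = \frac{1}{2}$:
$$I = \frac{10240}{243}.$$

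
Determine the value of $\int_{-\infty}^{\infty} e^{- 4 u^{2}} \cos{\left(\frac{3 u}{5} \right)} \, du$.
$\frac{\sqrt{\pi}}{2 e^{\frac{9}{400}}}$

Let $b$ denote the cosine frequency and define $I(b) = \int_{-\infty}^{\infty} e^{- 4 u^{2}} \cos{\left(b u \right)} \, du$.

Differentiating under the integral sign,
$$I'(b) = \int_{-\infty}^{\infty} - u e^{- 4 u^{2}} \sin{\left(b u \right)} \, du.$$

Integrate $\int_{-\infty}^{\infty} u \sin(b u)\, e^{- 4 u^{2}}\, du$ by parts with $w = \sin(b u)$ and $dv = u\, e^{- 4 u^{2}}\, du$, giving $v = - \frac{e^{- 4 u^{2}}}{8}$. The boundary term vanishes and
$$\int_{-\infty}^{\infty} u \sin(b u)\, e^{- 4 u^{2}}\, du = \frac{b}{8} \int_{-\infty}^{\infty} \cos(b u)\, e^{- 4 u^{2}}\, du,$$
so $I'(b) = - \frac{b}{8}\, I(b)$.

This is a separable first-order ODE; solving with the initial condition $I(0) = \int_{-\infty}^{\infty} e^{- 4 u^{2}}\,du = \frac{\sqrt{\pi}}{2}$ gives
$$I(b) = \frac{\sqrt{\pi} e^{- \frac{b^{2}}{16}}}{2}.$$

Setting $b = \frac{3}{5}$:
$$I = \frac{\sqrt{\pi}}{2 e^{\frac{9}{400}}}.$$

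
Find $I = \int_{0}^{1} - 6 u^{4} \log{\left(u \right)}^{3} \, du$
$\frac{36}{625}$

Begin with the known integral
$$J(a) = \int_{0}^{1} - 6 u^{a} \, du = - \frac{6}{a + 1}.$$

Differentiating under the integral sign brings down a factor of $\ln u$:
$$\frac{dJ}{da} = \int_{0}^{1} - 6 u^{a} \log{\left(u \right)} \, du = \frac{6}{\left(a + 1\right)^{2}}.$$

Repeating $3$ times in total — each differentiation brings down another $\ln u$ — gives
$$\frac{d^{3}J}{da^{3}} = \int_{0}^{1} - 6 u^{a} \log{\left(u \right)}^{3} \, du = \frac{36}{\left(a + 1\right)^{4}},$$
and the integrand here is exactly the target integrand, so $I = \frac{36}{\left(a + 1\right)^{4}}$.

Setting $a = 4$:
$$I = \frac{36}{625}.$$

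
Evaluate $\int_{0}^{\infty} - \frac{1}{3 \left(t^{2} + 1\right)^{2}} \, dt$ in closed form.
$- \frac{\pi}{12}$

Recall the elementary integral
$$J(a) = \int_{0}^{\infty} - \frac{1}{3 \left(a^{2} + t^{2}\right)} \, dt = - \frac{\pi}{6 a}.$$

Differentiating under the integral sign with respect to $a$,
$$\frac{dJ}{da} = \int_{0}^{\infty} \frac{2 a}{3 \left(a^{2} + t^{2}\right)^{2}} \, dt = \frac{\pi}{6 a^{2}},$$
so $\int_{0}^{\infty} - \frac{1}{3 \left(a^{2} + t^{2}\right)^{2}} \, dt = - \frac{\pi}{12 a^{3}}$.

Setting $a = 1$:
$$I = - \frac{\pi}{12}.$$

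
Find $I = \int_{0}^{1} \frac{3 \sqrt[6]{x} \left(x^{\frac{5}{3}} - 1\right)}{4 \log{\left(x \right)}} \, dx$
$- \frac{3 \log{\left(7 \right)}}{4} + \frac{3 \log{\left(17 \right)}}{4}$

Replace the exponent $\frac{1}{6}$ by a parameter $a$: let $I(a) = \int_{0}^{1} \frac{3 \left(x^{\frac{11}{6}} - x^{a}\right)}{4 \log{\left(x \right)}} \, dx$.

Since $\dfrac{\partial}{\partial a}\,x^{a} = x^{a} \ln x$, the $\ln x$ in the denominator cancels and
$$\frac{dI}{da} = \int_{0}^{1} - \frac{3}{4} x^{a} \, dx = - \frac{3}{4} \left[\frac{x^{a+1}}{a+1}\right]_0^1 = - \frac{3}{4 a + 4}.$$

Integrating with respect to $a$ gives $I(a) = - \frac{3 \log{\left(a + 1 \right)}}{4} - \frac{3 \log{\left(6 \right)}}{4} + \frac{3 \log{\left(17 \right)}}{4} + C$.

At $a = \frac{11}{6}$ the integrand is identically $0$, so $I(\frac{11}{6}) = 0$. The closed form gives $0$, hence $C = 0$.

Setting $a = \frac{1}{6}$:
$$I = - \frac{3 \log{\left(7 \right)}}{4} + \frac{3 \log{\left(17 \right)}}{4}.$$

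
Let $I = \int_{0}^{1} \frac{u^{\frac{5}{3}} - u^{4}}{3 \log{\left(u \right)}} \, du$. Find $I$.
$- \frac{\log{\left(15 \right)}}{3} + \log{\left(2 \right)}$

Consider the one-parameter family: let $I(a) = \int_{0}^{1} \frac{u^{\frac{5}{3}} - u^{a}}{3 \log{\left(u \right)}} \, du$.

Since $\dfrac{\partial}{\partial a}\,u^{a} = u^{a} \ln u$, the $\ln u$ in the denominator cancels and
$$\frac{dI}{da} = \int_{0}^{1} - \frac{1}{3} u^{a} \, du = - \frac{1}{3} \left[\frac{u^{a+1}}{a+1}\right]_0^1 = - \frac{1}{3 a + 3}.$$

Integrating with respect to $a$ gives $I(a) = - \frac{\log{\left(a + 1 \right)}}{3} - \frac{\log{\left(3 \right)}}{3} + \log{\left(2 \right)} + C$.

At $a = \frac{5}{3}$ the integrand is identically $0$, so $I(\frac{5}{3}) = 0$. The closed form gives $0$, hence $C = 0$.

Setting $a = 4$:
$$I = - \frac{\log{\left(15 \right)}}{3} + \log{\left(2 \right)}.$$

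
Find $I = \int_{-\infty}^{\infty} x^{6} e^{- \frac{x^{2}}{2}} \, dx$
$15 \sqrt{2} \sqrt{\pi}$

Consider the simpler parametrised integral
$$J(a) = \int_{-\infty}^{\infty} e^{- a x^{2}} \, dx = \frac{\sqrt{\pi}}{\sqrt{a}}.$$

Differentiating under the integral sign brings down a factor of $(-x^2)$:
$$\frac{dJ}{da} = \int_{-\infty}^{\infty} - x^{2} e^{- a x^{2}} \, dx = - \frac{\sqrt{\pi}}{2 a^{\frac{3}{2}}}.$$

Repeating $3$ times in total — each differentiation brings down another $(-x^2)$ — gives
$$\frac{d^{3}J}{da^{3}} = \int_{-\infty}^{\infty} - x^{6} e^{- a x^{2}} \, dx = - \frac{15 \sqrt{\pi}}{8 a^{\frac{7}{2}}},$$
and the integrand here is $(-1)^{3}$ times the target integrand, so $I = (-1)^{3}\,\frac{d^{3}J}{da^{3}} = \frac{15 \sqrt{\pi}}{8 a^{\frac{7}{2}}}$.

Setting $a = \frac{1}{2}$:
$$I = 15 \sqrt{2} \sqrt{\pi}.$$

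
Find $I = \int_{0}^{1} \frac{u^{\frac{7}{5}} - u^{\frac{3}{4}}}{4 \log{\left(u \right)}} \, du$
$- \frac{\log{\left(35 \right)}}{4} + \frac{\log{\left(3 \right)}}{4} + \log{\left(2 \right)}$

Introduce a parameter $a$ in the exponent: let $I(a) = \int_{0}^{1} \frac{u^{\frac{7}{5}} - u^{a}}{4 \log{\left(u \right)}} \, du$.

Since $\dfrac{\partial}{\partial a}\,u^{a} = u^{a} \ln u$, the $\ln u$ in the denominator cancels and
$$\frac{dI}{da} = \int_{0}^{1} - \frac{1}{4} u^{a} \, du = - \frac{1}{4} \left[\frac{u^{a+1}}{a+1}\right]_0^1 = - \frac{1}{4 a + 4}.$$

Integrating with respect to $a$ gives $I(a) = - \frac{\log{\left(a + 1 \right)}}{4} - \frac{\log{\left(5 \right)}}{4} + \frac{\log{\left(12 \right)}}{4} + C$.

At $a = \frac{7}{5}$ the integrand is identically $0$, so $I(\frac{7}{5}) = 0$. The closed form gives $0$, hence $C = 0$.

Setting $a = \frac{3}{4}$:
$$I = - \frac{\log{\left(35 \right)}}{4} + \frac{\log{\left(3 \right)}}{4} + \log{\left(2 \right)}.$$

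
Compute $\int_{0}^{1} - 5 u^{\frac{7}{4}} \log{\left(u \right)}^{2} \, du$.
$- \frac{640}{1331}$

Begin with the known integral
$$J(a) = \int_{0}^{1} - 5 u^{a} \, du = - \frac{5}{a + 1}.$$

Differentiating under the integral sign brings down a factor of $\ln u$:
$$\frac{dJ}{da} = \int_{0}^{1} - 5 u^{a} \log{\left(u \right)} \, du = \frac{5}{\left(a + 1\right)^{2}}.$$

Repeating twice in total — each differentiation brings down another $\ln u$ — gives
$$\frac{d^{2}J}{da^{2}} = \int_{0}^{1} - 5 u^{a} \log{\left(u \right)}^{2} \, du = - \frac{10}{\left(a + 1\right)^{3}},$$
and the integrand here is exactly the target integrand, so $I = - \frac{10}{\left(a + 1\right)^{3}}$.

Setting $a = \frac{7}{4}$:
$$I = - \frac{640}{1331}.$$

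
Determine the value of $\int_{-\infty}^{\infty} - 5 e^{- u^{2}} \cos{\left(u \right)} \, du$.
$- \frac{5 \sqrt{\pi}}{e^{\frac{1}{4}}}$

Define $I(b) = \int_{-\infty}^{\infty} - 5 e^{- u^{2}} \cos{\left(b u \right)} \, du$.

Differentiating under the integral sign,
$$I'(b) = \int_{-\infty}^{\infty} 5 u e^{- u^{2}} \sin{\left(b u \right)} \, du.$$

Integrate $\int_{-\infty}^{\infty} u \sin(b u)\, e^{- u^{2}}\, du$ by parts with $w = \sin(b u)$ and $dv = u\, e^{- u^{2}}\, du$, giving $v = - \frac{e^{- u^{2}}}{2}$. The boundary term vanishes and
$$\int_{-\infty}^{\infty} u \sin(b u)\, e^{- u^{2}}\, du = \frac{b}{2} \int_{-\infty}^{\infty} \cos(b u)\, e^{- u^{2}}\, du,$$
so $I'(b) = - \frac{b}{2}\, I(b)$.

This is a separable first-order ODE; solving with the initial condition $I(0) = \int_{-\infty}^{\infty} - 5 e^{- u^{2}}\,du = - 5 \sqrt{\pi}$ gives
$$I(b) = - 5 \sqrt{\pi} e^{- \frac{b^{2}}{4}}.$$

Setting $b = 1$:
$$I = - \frac{5 \sqrt{\pi}}{e^{\frac{1}{4}}}.$$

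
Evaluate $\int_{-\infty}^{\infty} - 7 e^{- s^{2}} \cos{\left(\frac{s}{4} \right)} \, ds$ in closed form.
$- \frac{7 \sqrt{\pi}}{e^{\frac{1}{64}}}$

Let $b$ denote the cosine frequency and define $I(b) = \int_{-\infty}^{\infty} - 7 e^{- s^{2}} \cos{\left(b s \right)} \, ds$.

Differentiating under the integral sign,
$$I'(b) = \int_{-\infty}^{\infty} 7 s e^{- s^{2}} \sin{\left(b s \right)} \, ds.$$

Integrate $\int_{-\infty}^{\infty} s \sin(b s)\, e^{- s^{2}}\, ds$ by parts with $u = \sin(b s)$ and $dv = s\, e^{- s^{2}}\, ds$, giving $v = - \frac{e^{- s^{2}}}{2}$. The boundary term vanishes and
$$\int_{-\infty}^{\infty} s \sin(b s)\, e^{- s^{2}}\, ds = \frac{b}{2} \int_{-\infty}^{\infty} \cos(b s)\, e^{- s^{2}}\, ds,$$
so $I'(b) = - \frac{b}{2}\, I(b)$.

This is a separable first-order ODE; solving with the initial condition $I(0) = \int_{-\infty}^{\infty} - 7 e^{- s^{2}}\,ds = - 7 \sqrt{\pi}$ gives
$$I(b) = - 7 \sqrt{\pi} e^{- \frac{b^{2}}{4}}.$$

Setting $b = \frac{1}{4}$:
$$I = - \frac{7 \sqrt{\pi}}{e^{\frac{1}{64}}}.$$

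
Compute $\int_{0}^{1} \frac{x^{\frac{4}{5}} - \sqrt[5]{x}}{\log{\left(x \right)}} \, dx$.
$\log{\left(\frac{3}{2} \right)}$

Introduce a parameter $a$ in the exponent: let $I(a) = \int_{0}^{1} \frac{- \sqrt[5]{x} + x^{a}}{\log{\left(x \right)}} \, dx$.

Since $\dfrac{\partial}{\partial a}\,x^{a} = x^{a} \ln x$, the $\ln x$ in the denominator cancels and
$$\frac{dI}{da} = \int_{0}^{1} x^{a} \, dx = \left[\frac{x^{a+1}}{a+1}\right]_0^1 = \frac{1}{a + 1}.$$

Integrating with respect to $a$ gives $I(a) = \log{\left(\frac{5 a}{6} + \frac{5}{6} \right)} + C$.

At $a = \frac{1}{5}$ the integrand is identically $0$, so $I(\frac{1}{5}) = 0$. The closed form gives $0$, hence $C = 0$.

Setting $a = \frac{4}{5}$:
$$I = \log{\left(\frac{3}{2} \right)}.$$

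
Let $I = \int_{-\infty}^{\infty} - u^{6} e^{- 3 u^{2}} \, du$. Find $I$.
$- \frac{5 \sqrt{3} \sqrt{\pi}}{216}$

Start from the elementary integral
$$J(a) = \int_{-\infty}^{\infty} - e^{- a u^{2}} \, du = - \frac{\sqrt{\pi}}{\sqrt{a}}.$$

Differentiating under the integral sign brings down a factor of $(-u^2)$:
$$\frac{dJ}{da} = \int_{-\infty}^{\infty} u^{2} e^{- a u^{2}} \, du = \frac{\sqrt{\pi}}{2 a^{\frac{3}{2}}}.$$

Repeating $3$ times in total — each differentiation brings down another $(-u^2)$ — gives
$$\frac{d^{3}J}{da^{3}} = \int_{-\infty}^{\infty} u^{6} e^{- a u^{2}} \, du = \frac{15 \sqrt{\pi}}{8 a^{\frac{7}{2}}},$$
and the integrand here is $(-1)^{3}$ times the target integrand, so $I = (-1)^{3}\,\frac{d^{3}J}{da^{3}} = - \frac{15 \sqrt{\pi}}{8 a^{\frac{7}{2}}}$.

Setting $a = 3$:
$$I = - \frac{5 \sqrt{3} \sqrt{\pi}}{216}.$$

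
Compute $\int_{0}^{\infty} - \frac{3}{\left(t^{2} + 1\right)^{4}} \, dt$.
$- \frac{15 \pi}{32}$

Recall the elementary integral
$$J(a) = \int_{0}^{\infty} - \frac{3}{a^{2} + t^{2}} \, dt = - \frac{3 \pi}{2 a}.$$

Differentiating under the integral sign with respect to $a$,
$$\frac{dJ}{da} = \int_{0}^{\infty} \frac{6 a}{\left(a^{2} + t^{2}\right)^{2}} \, dt = \frac{3 \pi}{2 a^{2}},$$
so $\int_{0}^{\infty} - \frac{3}{\left(a^{2} + t^{2}\right)^{2}} \, dt = - \frac{3 \pi}{4 a^{3}}$.

Repeating — each differentiation of $1/(t^2+a^2)^j$ produces $-2ja/(t^2+a^2)^{j+1}$ — and dividing through by $-2ja$ at each step yields, after $3$ differentiations in total,
$$\int_{0}^{\infty} - \frac{3}{\left(a^{2} + t^{2}\right)^{4}} \, dt = - \frac{15 \pi}{32 a^{7}}.$$

Setting $a = 1$:
$$I = - \frac{15 \pi}{32}.$$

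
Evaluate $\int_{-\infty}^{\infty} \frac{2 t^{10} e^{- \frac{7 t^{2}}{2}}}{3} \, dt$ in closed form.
$\frac{90 \sqrt{14} \sqrt{\pi}}{16807}$

Start from the elementary integral
$$J(a) = \int_{-\infty}^{\infty} \frac{2 e^{- a t^{2}}}{3} \, dt = \frac{2 \sqrt{\pi}}{3 \sqrt{a}}.$$

Differentiating under the integral sign brings down a factor of $(-t^2)$:
$$\frac{dJ}{da} = \int_{-\infty}^{\infty} - \frac{2 t^{2} e^{- a t^{2}}}{3} \, dt = - \frac{\sqrt{\pi}}{3 a^{\frac{3}{2}}}.$$

Repeating $5$ times in total — each differentiation brings down another $(-t^2)$ — gives
$$\frac{d^{5}J}{da^{5}} = \int_{-\infty}^{\infty} - \frac{2 t^{10} e^{- a t^{2}}}{3} \, dt = - \frac{315 \sqrt{\pi}}{16 a^{\frac{11}{2}}},$$
and the integrand here is $(-1)^{5}$ times the target integrand, so $I = (-1)^{5}\,\frac{d^{5}J}{da^{5}} = \frac{315 \sqrt{\pi}}{16 a^{\frac{11}{2}}}$.

Setting $a = \frac{7}{2}$:
$$I = \frac{90 \sqrt{14} \sqrt{\pi}}{16807}.$$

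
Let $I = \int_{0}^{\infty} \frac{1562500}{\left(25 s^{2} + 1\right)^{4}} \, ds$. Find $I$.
$\frac{390625 \pi}{8}$

Start from the standard arctangent integral
$$J(a) = \int_{0}^{\infty} \frac{4}{a^{2} + s^{2}} \, ds = \frac{2 \pi}{a}.$$

Differentiating under the integral sign with respect to $a$,
$$\frac{dJ}{da} = \int_{0}^{\infty} - \frac{8 a}{\left(a^{2} + s^{2}\right)^{2}} \, ds = - \frac{2 \pi}{a^{2}},$$
so $\int_{0}^{\infty} \frac{4}{\left(a^{2} + s^{2}\right)^{2}} \, ds = \frac{\pi}{a^{3}}$.

Repeating — each differentiation of $1/(s^2+a^2)^j$ produces $-2ja/(s^2+a^2)^{j+1}$ — and dividing through by $-2ja$ at each step yields, after $3$ differentiations in total,
$$\int_{0}^{\infty} \frac{4}{\left(a^{2} + s^{2}\right)^{4}} \, ds = \frac{5 \pi}{8 a^{7}}.$$

Setting $a = \frac{1}{5}$:
$$I = \frac{390625 \pi}{8}.$$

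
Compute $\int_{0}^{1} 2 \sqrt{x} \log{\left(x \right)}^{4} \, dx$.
$\frac{512}{81}$

Start from the elementary integral
$$J(a) = \int_{0}^{1} 2 x^{a} \, dx = \frac{2}{a + 1}.$$

Differentiating under the integral sign brings down a factor of $\ln x$:
$$\frac{dJ}{da} = \int_{0}^{1} 2 x^{a} \log{\left(x \right)} \, dx = - \frac{2}{\left(a + 1\right)^{2}}.$$

Repeating $4$ times in total — each differentiation brings down another $\ln x$ — gives
$$\frac{d^{4}J}{da^{4}} = \int_{0}^{1} 2 x^{a} \log{\left(x \right)}^{4} \, dx = \frac{48}{\left(a + 1\right)^{5}},$$
and the integrand here is exactly the target integrand, so $I = \frac{48}{\left(a + 1\right)^{5}}$.

Setting $a = \frac{1}{2}$:
$$I = \frac{512}{81}.$$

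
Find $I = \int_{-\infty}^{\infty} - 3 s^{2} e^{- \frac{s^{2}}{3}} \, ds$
$- \frac{9 \sqrt{3} \sqrt{\pi}}{2}$

Consider the simpler parametrised integral
$$J(a) = \int_{-\infty}^{\infty} - 3 e^{- a s^{2}} \, ds = - \frac{3 \sqrt{\pi}}{\sqrt{a}}.$$

Differentiating under the integral sign brings down a factor of $(-s^2)$:
$$\frac{dJ}{da} = \int_{-\infty}^{\infty} 3 s^{2} e^{- a s^{2}} \, ds = \frac{3 \sqrt{\pi}}{2 a^{\frac{3}{2}}}.$$

The integral on the left is $-I$, so $I = - \frac{3 \sqrt{\pi}}{2 a^{\frac{3}{2}}}$.

Setting $a = \frac{1}{3}$:
$$I = - \frac{9 \sqrt{3} \sqrt{\pi}}{2}.$$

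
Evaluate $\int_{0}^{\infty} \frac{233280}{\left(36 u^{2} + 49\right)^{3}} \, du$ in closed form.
$\frac{7290 \pi}{16807}$

Begin with the known result
$$J(a) = \int_{0}^{\infty} \frac{5}{a^{2} + u^{2}} \, du = \frac{5 \pi}{2 a}.$$

Differentiating under the integral sign with respect to $a$,
$$\frac{dJ}{da} = \int_{0}^{\infty} - \frac{10 a}{\left(a^{2} + u^{2}\right)^{2}} \, du = - \frac{5 \pi}{2 a^{2}},$$
so $\int_{0}^{\infty} \frac{5}{\left(a^{2} + u^{2}\right)^{2}} \, du = \frac{5 \pi}{4 a^{3}}$.

Repeating — each differentiation of $1/(u^2+a^2)^j$ produces $-2ja/(u^2+a^2)^{j+1}$ — and dividing through by $-2ja$ at each step yields, after $2$ differentiations in total,
$$\int_{0}^{\infty} \frac{5}{\left(a^{2} + u^{2}\right)^{3}} \, du = \frac{15 \pi}{16 a^{5}}.$$

Setting $a = \frac{7}{6}$:
$$I = \frac{7290 \pi}{16807}.$$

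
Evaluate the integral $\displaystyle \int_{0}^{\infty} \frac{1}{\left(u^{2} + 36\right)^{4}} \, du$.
$\frac{5 \pi}{8957952}$

Begin with the known result
$$J(a) = \int_{0}^{\infty} \frac{1}{a^{2} + u^{2}} \, du = \frac{\pi}{2 a}.$$

Differentiating under the integral sign with respect to $a$,
$$\frac{dJ}{da} = \int_{0}^{\infty} - \frac{2 a}{\left(a^{2} + u^{2}\right)^{2}} \, du = - \frac{\pi}{2 a^{2}},$$
so $\int_{0}^{\infty} \frac{1}{\left(a^{2} + u^{2}\right)^{2}} \, du = \frac{\pi}{4 a^{3}}$.

Repeating — each differentiation of $1/(u^2+a^2)^j$ produces $-2ja/(u^2+a^2)^{j+1}$ — and dividing through by $-2ja$ at each step yields, after $3$ differentiations in total,
$$\int_{0}^{\infty} \frac{1}{\left(a^{2} + u^{2}\right)^{4}} \, du = \frac{5 \pi}{32 a^{7}}.$$

Setting $a = 6$:
$$I = \frac{5 \pi}{8957952}.$$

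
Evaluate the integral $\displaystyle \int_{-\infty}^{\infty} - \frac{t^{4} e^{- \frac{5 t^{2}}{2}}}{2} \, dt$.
$- \frac{3 \sqrt{10} \sqrt{\pi}}{250}$

Consider the simpler parametrised integral
$$J(a) = \int_{-\infty}^{\infty} - \frac{e^{- a t^{2}}}{2} \, dt = - \frac{\sqrt{\pi}}{2 \sqrt{a}}.$$

Differentiating under the integral sign brings down a factor of $(-t^2)$:
$$\frac{dJ}{da} = \int_{-\infty}^{\infty} \frac{t^{2} e^{- a t^{2}}}{2} \, dt = \frac{\sqrt{\pi}}{4 a^{\frac{3}{2}}}.$$

Repeating twice in total — each differentiation brings down another $(-t^2)$ — gives
$$\frac{d^{2}J}{da^{2}} = \int_{-\infty}^{\infty} - \frac{t^{4} e^{- a t^{2}}}{2} \, dt = - \frac{3 \sqrt{\pi}}{8 a^{\frac{5}{2}}},$$
and the integrand here is exactly the target integrand, so $I = - \frac{3 \sqrt{\pi}}{8 a^{\frac{5}{2}}}$.

Setting $a = \frac{5}{2}$:
$$I = - \frac{3 \sqrt{10} \sqrt{\pi}}{250}.$$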